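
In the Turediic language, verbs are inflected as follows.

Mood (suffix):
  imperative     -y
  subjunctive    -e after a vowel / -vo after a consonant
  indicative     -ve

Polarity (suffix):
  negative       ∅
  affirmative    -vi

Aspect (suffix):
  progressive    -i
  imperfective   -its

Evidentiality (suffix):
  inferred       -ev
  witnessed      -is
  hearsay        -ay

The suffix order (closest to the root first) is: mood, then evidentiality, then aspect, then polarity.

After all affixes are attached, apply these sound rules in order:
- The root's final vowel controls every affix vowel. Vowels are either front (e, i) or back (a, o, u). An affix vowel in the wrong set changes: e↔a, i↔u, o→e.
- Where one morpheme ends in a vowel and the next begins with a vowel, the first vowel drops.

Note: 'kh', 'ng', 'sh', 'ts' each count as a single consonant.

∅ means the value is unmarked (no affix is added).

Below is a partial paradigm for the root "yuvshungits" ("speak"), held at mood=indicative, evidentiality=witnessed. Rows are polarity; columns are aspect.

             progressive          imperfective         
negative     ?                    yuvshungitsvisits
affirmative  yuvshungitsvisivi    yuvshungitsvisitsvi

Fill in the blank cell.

yuvshungitsvisi

Attach mood indicative -ve → yuvshungitsve.
Attach evidentiality witnessed -is → yuvshungitsveis.
Attach aspect progressive -i → yuvshungitsveisi.
polarity = negative: zero marking, form stays yuvshungitsveisi.
Vowel harmony: no change.
Apply vowel deletion: yuvshungitsveisi → yuvshungitsvisi.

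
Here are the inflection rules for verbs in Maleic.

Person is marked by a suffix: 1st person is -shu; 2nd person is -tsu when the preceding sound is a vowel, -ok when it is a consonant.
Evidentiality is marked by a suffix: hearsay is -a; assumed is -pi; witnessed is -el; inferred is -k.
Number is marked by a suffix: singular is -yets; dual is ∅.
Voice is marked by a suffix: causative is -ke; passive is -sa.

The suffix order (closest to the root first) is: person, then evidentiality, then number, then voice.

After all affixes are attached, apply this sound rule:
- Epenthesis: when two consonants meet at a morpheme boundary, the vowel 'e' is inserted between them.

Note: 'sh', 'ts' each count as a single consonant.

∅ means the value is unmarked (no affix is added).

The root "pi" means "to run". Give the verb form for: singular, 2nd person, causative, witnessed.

Attach person 2nd person -tsu (after vowel 'i') → pitsu.
Attach evidentiality witnessed -el → pitsuel.
Attach number singular -yets → pitsuelyets.
Attach voice causative -ke → pitsuelyetske.
Apply epenthesis: pitsuelyetske → pitsueleyetseke.

pitsueleyetseke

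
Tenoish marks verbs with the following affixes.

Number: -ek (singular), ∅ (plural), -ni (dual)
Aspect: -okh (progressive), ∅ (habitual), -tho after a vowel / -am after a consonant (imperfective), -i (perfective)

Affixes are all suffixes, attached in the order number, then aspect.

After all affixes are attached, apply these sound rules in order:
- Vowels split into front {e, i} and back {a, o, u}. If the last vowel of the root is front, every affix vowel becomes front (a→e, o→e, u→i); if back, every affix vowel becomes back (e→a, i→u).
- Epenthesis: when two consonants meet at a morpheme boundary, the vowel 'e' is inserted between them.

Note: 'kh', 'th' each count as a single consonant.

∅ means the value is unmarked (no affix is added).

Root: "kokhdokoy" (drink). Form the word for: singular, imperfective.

kokhdokoyakam

Attach number singular -ek → kokhdokoyek.
Attach aspect imperfective -am (after consonant 'k') → kokhdokoyekam.
Apply vowel harmony: kokhdokoyekam → kokhdokoyakam.
Epenthesis: no change.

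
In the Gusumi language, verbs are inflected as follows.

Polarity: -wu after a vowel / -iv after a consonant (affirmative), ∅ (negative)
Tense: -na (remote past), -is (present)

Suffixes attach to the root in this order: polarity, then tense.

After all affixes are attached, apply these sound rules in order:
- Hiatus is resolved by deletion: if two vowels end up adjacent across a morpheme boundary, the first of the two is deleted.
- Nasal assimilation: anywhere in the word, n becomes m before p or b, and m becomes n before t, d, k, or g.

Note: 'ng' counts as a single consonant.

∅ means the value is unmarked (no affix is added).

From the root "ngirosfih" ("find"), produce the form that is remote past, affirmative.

ngirosfihivna

Attach polarity affirmative -iv (after consonant 'h') → ngirosfihiv.
Attach tense remote past -na → ngirosfihivna.
Vowel deletion: no change.
Nasal assimilation: no change.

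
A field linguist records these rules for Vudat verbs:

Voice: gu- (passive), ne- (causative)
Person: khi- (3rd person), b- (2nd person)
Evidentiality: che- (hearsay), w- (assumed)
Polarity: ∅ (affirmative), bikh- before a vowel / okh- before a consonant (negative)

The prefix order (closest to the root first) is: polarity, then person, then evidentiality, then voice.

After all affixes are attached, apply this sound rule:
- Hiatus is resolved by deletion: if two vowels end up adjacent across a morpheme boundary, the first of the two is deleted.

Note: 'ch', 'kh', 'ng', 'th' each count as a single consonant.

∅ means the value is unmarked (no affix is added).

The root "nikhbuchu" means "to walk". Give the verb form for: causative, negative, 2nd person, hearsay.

nechebokhnikhbuchu

Attach polarity negative okh- (before consonant 'n') → okhnikhbuchu.
Attach person 2nd person b- → bokhnikhbuchu.
Attach evidentiality hearsay che- → chebokhnikhbuchu.
Attach voice causative ne- → nechebokhnikhbuchu.
Vowel deletion: no change.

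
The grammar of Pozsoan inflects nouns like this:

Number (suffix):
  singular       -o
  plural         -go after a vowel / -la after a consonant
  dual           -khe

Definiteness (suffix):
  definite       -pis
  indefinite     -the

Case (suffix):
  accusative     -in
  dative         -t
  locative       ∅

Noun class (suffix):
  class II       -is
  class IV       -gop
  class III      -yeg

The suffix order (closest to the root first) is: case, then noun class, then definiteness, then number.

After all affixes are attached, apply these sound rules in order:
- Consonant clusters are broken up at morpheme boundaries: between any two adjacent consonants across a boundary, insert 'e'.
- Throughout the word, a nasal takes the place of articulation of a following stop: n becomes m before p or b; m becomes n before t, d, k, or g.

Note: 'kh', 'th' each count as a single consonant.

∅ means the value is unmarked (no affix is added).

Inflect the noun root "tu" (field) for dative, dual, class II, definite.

Attach case dative -t → tut.
Attach noun class class II -is → tutis.
Attach definiteness definite -pis → tutispis.
Attach number dual -khe → tutispiskhe.
Apply epenthesis: tutispiskhe → tutisepisekhe.
Nasal assimilation: no change.

tutisepisekhe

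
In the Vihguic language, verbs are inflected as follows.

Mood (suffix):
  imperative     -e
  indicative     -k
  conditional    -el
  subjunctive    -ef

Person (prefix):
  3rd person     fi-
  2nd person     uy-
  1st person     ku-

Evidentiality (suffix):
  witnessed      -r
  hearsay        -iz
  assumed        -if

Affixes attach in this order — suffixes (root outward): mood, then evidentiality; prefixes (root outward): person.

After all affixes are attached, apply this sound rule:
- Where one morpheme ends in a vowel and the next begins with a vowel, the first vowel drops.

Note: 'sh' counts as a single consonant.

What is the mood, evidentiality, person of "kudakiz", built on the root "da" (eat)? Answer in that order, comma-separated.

indicative, hearsay, 1st person

Segment: ku-da-k-iz.
mood: -k → indicative.
evidentiality: -iz → hearsay.
person: ku- → 1st person.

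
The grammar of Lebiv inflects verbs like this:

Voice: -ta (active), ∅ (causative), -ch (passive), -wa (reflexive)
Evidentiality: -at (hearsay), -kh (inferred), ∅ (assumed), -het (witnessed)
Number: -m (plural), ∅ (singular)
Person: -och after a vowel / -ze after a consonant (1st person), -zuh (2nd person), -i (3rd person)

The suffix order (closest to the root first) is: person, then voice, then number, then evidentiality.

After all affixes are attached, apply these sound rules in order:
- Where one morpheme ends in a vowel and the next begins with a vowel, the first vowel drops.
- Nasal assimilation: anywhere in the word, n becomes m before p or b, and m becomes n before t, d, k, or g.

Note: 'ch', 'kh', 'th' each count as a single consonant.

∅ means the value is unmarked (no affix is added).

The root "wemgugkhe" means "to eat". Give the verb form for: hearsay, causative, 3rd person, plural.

Attach person 3rd person -i → wemgugkhei.
voice = causative: zero marking, form stays wemgugkhei.
Attach number plural -m → wemgugkheim.
Attach evidentiality hearsay -at → wemgugkheimat.
Apply vowel deletion: wemgugkheimat → wemgugkhimat.
Apply nasal assimilation: wemgugkhimat → wengugkhimat.

wengugkhimat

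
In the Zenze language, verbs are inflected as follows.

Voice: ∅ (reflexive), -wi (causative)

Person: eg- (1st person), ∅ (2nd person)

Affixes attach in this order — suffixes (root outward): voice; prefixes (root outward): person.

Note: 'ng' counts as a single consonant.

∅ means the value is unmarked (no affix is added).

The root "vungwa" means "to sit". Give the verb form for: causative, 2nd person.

person = 2nd person: zero marking, form stays vungwa.
Attach voice causative -wi → vungwawi.

vungwawi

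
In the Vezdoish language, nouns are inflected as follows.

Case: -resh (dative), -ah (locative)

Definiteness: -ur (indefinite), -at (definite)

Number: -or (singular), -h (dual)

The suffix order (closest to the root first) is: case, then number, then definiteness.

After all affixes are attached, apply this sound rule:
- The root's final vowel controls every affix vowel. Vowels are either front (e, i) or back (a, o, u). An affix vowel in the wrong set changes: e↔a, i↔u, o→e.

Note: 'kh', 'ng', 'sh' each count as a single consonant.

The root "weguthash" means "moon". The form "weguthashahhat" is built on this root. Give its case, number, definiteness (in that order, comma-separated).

locative, dual, definite

Segment: weguthash-ah-h-at.
case: -ah → locative.
number: -h → dual.
definiteness: -at → definite.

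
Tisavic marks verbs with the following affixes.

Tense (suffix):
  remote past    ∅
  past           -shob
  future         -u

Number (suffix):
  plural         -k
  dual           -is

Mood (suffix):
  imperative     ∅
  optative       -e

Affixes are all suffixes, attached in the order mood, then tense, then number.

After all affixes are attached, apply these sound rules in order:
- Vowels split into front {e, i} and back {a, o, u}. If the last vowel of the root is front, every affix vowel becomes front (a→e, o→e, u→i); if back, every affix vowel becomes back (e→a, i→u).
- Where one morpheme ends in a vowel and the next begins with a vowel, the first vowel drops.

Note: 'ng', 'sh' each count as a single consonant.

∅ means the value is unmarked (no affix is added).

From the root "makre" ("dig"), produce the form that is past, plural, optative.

makreshebk

Attach mood optative -e → makree.
Attach tense past -shob → makreeshob.
Attach number plural -k → makreeshobk.
Apply vowel harmony: makreeshobk → makreeshebk.
Apply vowel deletion: makreeshebk → makreshebk.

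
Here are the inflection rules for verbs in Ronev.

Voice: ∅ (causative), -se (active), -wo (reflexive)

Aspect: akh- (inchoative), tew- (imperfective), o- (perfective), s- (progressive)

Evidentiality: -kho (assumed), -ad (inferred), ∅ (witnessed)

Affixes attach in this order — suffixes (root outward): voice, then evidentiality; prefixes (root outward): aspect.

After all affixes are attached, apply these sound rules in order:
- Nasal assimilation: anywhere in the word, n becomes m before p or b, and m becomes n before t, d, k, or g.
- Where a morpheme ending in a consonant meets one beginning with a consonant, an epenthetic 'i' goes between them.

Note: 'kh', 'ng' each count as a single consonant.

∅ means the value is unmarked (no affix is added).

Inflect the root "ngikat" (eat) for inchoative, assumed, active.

Attach aspect inchoative akh- → akhngikat.
Attach voice active -se → akhngikatse.
Attach evidentiality assumed -kho → akhngikatsekho.
Nasal assimilation: no change.
Apply epenthesis: akhngikatsekho → akhingikatisekho.

akhingikatisekho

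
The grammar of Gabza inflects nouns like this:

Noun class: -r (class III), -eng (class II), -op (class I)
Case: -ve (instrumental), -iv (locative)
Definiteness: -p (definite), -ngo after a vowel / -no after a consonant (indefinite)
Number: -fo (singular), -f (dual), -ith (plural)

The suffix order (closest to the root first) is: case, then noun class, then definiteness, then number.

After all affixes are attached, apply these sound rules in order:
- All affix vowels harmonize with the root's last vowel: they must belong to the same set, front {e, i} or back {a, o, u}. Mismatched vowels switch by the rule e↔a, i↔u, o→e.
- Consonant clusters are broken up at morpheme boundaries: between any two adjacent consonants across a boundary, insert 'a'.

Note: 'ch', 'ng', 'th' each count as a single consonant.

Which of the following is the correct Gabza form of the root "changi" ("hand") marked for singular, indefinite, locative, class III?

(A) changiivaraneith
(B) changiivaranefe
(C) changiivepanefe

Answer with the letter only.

B

Attach case locative -iv → changiiv.
Attach noun class class III -r → changiivr.
Attach definiteness indefinite -no (after consonant 'r') → changiivrno.
Attach number singular -fo → changiivrnofo.
Apply vowel harmony: changiivrnofo → changiivrnefe.
Apply epenthesis: changiivrnefe → changiivaranefe.
So the correct form is changiivaranefe, option (B).
(C) changiivepanefe is wrong: it uses class I instead of class III for noun class.
(A) changiivaraneith is wrong: it uses plural instead of singular for number.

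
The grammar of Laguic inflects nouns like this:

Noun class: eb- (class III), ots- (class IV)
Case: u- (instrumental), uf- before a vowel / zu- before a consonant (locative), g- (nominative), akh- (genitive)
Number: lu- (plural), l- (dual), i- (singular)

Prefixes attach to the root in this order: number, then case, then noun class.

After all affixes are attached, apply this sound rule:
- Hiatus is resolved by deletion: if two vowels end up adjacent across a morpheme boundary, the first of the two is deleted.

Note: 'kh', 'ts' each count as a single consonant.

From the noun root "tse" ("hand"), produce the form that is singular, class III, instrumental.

Attach number singular i- → itse.
Attach case instrumental u- → uitse.
Attach noun class class III eb- → ebuitse.
Apply vowel deletion: ebuitse → ebitse.

ebitse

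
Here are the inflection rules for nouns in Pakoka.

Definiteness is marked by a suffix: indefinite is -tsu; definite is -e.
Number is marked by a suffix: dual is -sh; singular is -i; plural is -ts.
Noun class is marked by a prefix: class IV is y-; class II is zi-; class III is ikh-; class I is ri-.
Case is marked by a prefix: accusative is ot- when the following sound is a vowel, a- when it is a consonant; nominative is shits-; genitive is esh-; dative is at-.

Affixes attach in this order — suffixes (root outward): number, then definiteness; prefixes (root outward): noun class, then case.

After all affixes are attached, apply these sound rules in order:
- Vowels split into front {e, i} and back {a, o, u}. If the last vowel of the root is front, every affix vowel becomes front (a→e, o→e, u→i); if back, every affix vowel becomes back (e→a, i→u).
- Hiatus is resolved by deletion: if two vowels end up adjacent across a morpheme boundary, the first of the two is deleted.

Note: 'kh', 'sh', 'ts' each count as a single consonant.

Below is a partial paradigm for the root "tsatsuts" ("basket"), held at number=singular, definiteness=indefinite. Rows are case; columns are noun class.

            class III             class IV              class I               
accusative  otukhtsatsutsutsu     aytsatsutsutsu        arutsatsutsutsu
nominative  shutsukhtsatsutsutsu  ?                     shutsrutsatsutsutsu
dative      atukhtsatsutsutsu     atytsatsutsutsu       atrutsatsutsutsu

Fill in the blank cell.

shutsytsatsutsutsu

Attach noun class class IV y- → ytsatsuts.
Attach case nominative shits- → shitsytsatsuts.
Attach number singular -i → shitsytsatsutsi.
Attach definiteness indefinite -tsu → shitsytsatsutsitsu.
Apply vowel harmony: shitsytsatsutsitsu → shutsytsatsutsutsu.
Vowel deletion: no change.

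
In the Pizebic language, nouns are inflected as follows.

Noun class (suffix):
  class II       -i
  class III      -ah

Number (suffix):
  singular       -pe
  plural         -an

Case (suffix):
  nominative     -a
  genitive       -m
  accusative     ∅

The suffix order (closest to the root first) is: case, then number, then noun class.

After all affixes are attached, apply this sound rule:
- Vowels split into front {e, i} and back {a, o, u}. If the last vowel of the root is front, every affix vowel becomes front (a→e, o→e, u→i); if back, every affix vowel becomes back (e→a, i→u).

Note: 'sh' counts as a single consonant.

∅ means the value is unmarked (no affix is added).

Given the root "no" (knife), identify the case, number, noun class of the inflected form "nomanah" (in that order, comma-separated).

Segment: no-m-an-ah.
case: -m → genitive.
number: -an → plural.
noun class: -ah → class III.

genitive, plural, class III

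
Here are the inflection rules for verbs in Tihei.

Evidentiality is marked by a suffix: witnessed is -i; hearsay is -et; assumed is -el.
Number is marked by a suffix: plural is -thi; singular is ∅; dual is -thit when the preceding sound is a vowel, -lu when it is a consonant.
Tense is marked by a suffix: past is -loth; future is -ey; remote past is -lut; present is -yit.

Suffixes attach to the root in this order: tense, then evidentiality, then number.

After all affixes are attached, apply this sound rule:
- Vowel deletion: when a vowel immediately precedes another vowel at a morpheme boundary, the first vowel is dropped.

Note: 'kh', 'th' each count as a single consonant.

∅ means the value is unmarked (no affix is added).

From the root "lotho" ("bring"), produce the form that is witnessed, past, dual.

lotholothithit

Attach tense past -loth → lotholoth.
Attach evidentiality witnessed -i → lotholothi.
Attach number dual -thit (after vowel 'i') → lotholothithit.
Vowel deletion: no change.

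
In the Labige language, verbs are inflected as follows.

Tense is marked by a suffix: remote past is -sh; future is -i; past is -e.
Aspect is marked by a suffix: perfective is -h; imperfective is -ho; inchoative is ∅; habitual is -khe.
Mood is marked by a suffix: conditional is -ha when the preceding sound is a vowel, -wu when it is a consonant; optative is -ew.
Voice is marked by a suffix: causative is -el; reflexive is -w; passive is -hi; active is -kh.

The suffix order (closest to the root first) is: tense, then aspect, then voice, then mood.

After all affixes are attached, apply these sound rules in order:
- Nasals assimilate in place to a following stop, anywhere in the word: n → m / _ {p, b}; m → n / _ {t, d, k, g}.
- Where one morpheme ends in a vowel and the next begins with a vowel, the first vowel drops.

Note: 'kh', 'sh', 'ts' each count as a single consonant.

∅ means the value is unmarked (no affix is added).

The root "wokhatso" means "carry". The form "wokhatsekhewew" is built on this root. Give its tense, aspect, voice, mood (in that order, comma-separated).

Segment: wokhatso-e-khe-w-ew.
tense: -e → past.
aspect: -khe → habitual.
voice: -w → reflexive.
mood: -ew → optative.

past, habitual, reflexive, optative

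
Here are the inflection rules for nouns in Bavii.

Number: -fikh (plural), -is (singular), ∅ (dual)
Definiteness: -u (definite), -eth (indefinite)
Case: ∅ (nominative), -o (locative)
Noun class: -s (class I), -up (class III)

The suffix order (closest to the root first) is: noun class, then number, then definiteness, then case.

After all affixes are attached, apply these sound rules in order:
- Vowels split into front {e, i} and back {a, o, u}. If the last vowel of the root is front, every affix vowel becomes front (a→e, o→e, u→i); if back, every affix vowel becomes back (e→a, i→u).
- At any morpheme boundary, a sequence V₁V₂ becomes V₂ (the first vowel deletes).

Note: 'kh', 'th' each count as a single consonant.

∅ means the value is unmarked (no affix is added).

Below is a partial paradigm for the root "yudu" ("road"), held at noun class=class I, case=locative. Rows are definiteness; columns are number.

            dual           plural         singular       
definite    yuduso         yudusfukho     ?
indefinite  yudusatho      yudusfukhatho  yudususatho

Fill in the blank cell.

Attach noun class class I -s → yudus.
Attach number singular -is → yudusis.
Attach definiteness definite -u → yudusisu.
Attach case locative -o → yudusisuo.
Apply vowel harmony: yudusisuo → yudususuo.
Apply vowel deletion: yudususuo → yudususo.

yudususo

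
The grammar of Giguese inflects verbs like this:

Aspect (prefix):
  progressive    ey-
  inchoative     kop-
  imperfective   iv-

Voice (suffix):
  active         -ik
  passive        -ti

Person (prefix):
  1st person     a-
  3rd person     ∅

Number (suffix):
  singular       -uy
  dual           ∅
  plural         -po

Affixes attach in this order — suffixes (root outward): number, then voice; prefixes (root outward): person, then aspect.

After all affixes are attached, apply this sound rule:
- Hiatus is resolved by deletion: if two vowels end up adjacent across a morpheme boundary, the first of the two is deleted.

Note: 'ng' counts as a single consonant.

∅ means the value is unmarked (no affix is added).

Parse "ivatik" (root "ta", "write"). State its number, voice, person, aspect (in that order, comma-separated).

Segment: iv-a-ta-ik.
number: ∅ → dual.
voice: -ik → active.
person: a- → 1st person.
aspect: iv- → imperfective.

dual, active, 1st person, imperfective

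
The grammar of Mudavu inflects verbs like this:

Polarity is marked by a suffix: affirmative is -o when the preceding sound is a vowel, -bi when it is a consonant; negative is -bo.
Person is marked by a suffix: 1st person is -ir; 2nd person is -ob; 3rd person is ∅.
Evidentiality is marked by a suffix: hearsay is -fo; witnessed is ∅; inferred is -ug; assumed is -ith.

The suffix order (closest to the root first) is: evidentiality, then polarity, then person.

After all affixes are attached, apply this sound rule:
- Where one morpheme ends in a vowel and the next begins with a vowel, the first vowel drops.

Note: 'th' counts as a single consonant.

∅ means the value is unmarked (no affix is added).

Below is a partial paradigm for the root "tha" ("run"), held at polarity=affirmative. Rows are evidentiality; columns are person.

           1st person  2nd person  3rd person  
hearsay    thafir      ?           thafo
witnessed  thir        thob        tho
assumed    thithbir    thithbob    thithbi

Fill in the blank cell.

thafob

Attach evidentiality hearsay -fo → thafo.
Attach polarity affirmative -o (after vowel 'o') → thafoo.
Attach person 2nd person -ob → thafooob.
Apply vowel deletion: thafooob → thafob.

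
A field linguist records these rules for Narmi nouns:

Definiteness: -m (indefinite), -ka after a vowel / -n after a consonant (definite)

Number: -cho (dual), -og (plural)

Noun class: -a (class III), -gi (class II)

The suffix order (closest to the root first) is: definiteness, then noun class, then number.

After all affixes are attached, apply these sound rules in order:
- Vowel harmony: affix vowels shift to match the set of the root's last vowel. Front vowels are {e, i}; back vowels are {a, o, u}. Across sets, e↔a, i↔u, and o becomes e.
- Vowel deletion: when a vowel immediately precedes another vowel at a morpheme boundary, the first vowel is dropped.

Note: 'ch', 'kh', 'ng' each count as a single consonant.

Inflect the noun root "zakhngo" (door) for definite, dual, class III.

zakhngokacho

Attach definiteness definite -ka (after vowel 'o') → zakhngoka.
Attach noun class class III -a → zakhngokaa.
Attach number dual -cho → zakhngokaacho.
Vowel harmony: no change.
Apply vowel deletion: zakhngokaacho → zakhngokacho.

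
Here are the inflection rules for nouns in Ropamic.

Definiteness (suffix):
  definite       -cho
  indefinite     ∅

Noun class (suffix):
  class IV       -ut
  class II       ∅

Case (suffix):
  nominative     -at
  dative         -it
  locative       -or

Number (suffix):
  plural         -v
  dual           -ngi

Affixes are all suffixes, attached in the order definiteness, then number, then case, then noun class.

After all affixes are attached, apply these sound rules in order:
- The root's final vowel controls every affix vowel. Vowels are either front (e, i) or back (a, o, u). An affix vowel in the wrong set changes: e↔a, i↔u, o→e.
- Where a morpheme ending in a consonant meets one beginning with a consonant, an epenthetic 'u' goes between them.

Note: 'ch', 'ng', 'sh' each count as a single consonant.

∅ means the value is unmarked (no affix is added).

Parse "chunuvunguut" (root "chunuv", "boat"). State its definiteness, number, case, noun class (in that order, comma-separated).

Segment: chunuv-ngi-it.
definiteness: ∅ → indefinite.
number: -ngi → dual.
case: -it → dative.
noun class: ∅ → class II.

indefinite, dual, dative, class II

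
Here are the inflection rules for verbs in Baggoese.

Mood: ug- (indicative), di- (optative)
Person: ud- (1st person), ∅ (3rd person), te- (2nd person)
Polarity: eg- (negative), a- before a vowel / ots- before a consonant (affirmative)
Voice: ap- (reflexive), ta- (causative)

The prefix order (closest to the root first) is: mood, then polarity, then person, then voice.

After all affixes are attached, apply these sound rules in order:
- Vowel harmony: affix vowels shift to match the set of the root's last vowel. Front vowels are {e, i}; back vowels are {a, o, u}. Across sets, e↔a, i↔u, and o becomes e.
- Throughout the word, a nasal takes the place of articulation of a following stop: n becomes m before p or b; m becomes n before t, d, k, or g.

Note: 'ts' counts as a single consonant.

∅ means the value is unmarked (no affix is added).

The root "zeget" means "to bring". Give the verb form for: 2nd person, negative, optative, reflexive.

epteegdizeget

Attach mood optative di- → dizeget.
Attach polarity negative eg- → egdizeget.
Attach person 2nd person te- → teegdizeget.
Attach voice reflexive ap- → apteegdizeget.
Apply vowel harmony: apteegdizeget → epteegdizeget.
Nasal assimilation: no change.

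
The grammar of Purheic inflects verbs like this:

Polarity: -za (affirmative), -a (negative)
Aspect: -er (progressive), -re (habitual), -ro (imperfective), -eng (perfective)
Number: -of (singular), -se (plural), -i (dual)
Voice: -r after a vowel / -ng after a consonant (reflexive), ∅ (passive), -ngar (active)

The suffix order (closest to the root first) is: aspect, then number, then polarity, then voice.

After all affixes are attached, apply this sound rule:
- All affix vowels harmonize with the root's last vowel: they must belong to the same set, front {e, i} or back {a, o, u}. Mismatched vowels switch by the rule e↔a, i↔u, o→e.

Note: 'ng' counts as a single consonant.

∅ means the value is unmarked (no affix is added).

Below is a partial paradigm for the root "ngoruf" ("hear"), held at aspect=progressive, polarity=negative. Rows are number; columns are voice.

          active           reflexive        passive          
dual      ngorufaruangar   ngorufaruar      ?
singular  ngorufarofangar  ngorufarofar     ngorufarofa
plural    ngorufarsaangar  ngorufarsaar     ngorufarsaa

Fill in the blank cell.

ngorufarua

Attach aspect progressive -er → ngorufer.
Attach number dual -i → ngoruferi.
Attach polarity negative -a → ngoruferia.
voice = passive: zero marking, form stays ngoruferia.
Apply vowel harmony: ngoruferia → ngorufarua.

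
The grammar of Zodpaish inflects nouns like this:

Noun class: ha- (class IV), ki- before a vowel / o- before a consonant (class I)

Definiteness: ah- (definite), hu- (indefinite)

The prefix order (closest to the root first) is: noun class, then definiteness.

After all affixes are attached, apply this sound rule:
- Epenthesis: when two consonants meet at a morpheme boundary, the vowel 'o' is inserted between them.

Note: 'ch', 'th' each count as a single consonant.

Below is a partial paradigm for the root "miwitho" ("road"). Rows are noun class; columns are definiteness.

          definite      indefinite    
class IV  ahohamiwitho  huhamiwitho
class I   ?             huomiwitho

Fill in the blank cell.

Attach noun class class I o- (before consonant 'm') → omiwitho.
Attach definiteness definite ah- → ahomiwitho.
Epenthesis: no change.

ahomiwitho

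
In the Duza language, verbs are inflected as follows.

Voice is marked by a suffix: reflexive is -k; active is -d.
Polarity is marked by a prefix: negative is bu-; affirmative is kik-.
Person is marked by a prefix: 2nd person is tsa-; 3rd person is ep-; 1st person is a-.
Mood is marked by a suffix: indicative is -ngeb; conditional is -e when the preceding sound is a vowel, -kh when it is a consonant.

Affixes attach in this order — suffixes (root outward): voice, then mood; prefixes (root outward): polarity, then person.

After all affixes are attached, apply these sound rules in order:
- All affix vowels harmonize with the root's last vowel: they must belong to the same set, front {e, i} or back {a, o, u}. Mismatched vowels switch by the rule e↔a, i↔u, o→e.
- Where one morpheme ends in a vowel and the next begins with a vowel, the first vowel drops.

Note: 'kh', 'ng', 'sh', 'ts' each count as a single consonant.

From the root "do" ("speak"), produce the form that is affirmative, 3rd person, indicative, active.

apkukdodngab

Attach polarity affirmative kik- → kikdo.
Attach voice active -d → kikdod.
Attach person 3rd person ep- → epkikdod.
Attach mood indicative -ngeb → epkikdodngeb.
Apply vowel harmony: epkikdodngeb → apkukdodngab.
Vowel deletion: no change.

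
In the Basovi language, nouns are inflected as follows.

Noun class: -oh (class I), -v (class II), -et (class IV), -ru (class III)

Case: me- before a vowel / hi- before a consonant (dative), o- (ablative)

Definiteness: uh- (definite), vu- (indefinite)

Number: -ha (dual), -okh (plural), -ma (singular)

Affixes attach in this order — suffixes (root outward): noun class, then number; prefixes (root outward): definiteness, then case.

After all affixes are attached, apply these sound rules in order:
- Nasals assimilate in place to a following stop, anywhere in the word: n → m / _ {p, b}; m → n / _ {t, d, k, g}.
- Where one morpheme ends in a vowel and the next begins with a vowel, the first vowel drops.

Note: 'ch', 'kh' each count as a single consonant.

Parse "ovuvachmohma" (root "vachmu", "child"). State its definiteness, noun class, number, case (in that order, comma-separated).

indefinite, class I, singular, ablative

Segment: o-vu-vachmu-oh-ma.
definiteness: vu- → indefinite.
noun class: -oh → class I.
number: -ma → singular.
case: o- → ablative.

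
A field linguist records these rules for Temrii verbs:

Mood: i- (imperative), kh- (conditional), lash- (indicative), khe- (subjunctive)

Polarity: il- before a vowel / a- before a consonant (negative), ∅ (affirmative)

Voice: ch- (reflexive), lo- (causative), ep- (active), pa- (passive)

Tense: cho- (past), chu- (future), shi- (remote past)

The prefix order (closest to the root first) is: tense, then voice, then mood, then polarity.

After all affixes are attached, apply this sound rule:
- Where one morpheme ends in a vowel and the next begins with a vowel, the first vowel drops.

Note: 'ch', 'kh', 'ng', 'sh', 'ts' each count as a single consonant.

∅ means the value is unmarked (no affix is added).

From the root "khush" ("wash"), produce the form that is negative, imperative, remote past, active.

Attach tense remote past shi- → shikhush.
Attach voice active ep- → epshikhush.
Attach mood imperative i- → iepshikhush.
Attach polarity negative il- (before vowel 'i') → iliepshikhush.
Apply vowel deletion: iliepshikhush → ilepshikhush.

ilepshikhush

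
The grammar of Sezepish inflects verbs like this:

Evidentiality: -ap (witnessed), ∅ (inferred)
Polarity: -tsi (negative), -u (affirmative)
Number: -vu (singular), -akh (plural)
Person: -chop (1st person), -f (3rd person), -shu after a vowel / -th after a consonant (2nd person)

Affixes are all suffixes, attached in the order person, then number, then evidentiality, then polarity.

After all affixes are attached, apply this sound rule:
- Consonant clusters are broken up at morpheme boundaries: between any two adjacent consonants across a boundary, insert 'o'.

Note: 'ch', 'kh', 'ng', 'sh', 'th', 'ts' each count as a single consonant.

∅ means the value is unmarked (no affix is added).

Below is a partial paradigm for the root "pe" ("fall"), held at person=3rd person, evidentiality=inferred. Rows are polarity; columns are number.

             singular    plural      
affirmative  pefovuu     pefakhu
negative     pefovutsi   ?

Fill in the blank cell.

pefakhotsi

Attach person 3rd person -f → pef.
Attach number plural -akh → pefakh.
evidentiality = inferred: zero marking, form stays pefakh.
Attach polarity negative -tsi → pefakhtsi.
Apply epenthesis: pefakhtsi → pefakhotsi.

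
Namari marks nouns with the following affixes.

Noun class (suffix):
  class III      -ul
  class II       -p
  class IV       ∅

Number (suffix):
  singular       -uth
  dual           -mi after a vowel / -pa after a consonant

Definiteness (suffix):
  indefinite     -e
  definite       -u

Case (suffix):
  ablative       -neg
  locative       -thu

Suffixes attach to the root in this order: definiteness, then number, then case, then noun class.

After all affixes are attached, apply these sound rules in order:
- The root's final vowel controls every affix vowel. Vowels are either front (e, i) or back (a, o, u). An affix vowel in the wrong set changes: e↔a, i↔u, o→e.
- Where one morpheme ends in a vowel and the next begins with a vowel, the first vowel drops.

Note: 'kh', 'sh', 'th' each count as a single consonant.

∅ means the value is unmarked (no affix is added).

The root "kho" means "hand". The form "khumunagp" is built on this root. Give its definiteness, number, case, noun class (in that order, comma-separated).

definite, dual, ablative, class II

Segment: kho-u-mi-neg-p.
definiteness: -u → definite.
number: -mi/pa → dual.
case: -neg → ablative.
noun class: -p → class II.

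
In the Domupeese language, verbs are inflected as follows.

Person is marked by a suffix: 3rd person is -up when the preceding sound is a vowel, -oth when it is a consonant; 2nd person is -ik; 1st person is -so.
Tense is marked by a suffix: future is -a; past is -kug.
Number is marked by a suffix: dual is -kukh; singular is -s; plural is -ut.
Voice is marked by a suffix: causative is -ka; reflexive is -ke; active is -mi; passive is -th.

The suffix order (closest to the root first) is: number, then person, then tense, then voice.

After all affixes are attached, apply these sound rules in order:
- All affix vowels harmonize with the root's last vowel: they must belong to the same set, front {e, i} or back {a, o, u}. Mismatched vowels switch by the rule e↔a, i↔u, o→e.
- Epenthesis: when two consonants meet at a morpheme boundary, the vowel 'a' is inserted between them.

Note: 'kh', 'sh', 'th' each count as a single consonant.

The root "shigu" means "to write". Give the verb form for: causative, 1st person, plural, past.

shiguutasokugaka

Attach number plural -ut → shiguut.
Attach person 1st person -so → shiguutso.
Attach tense past -kug → shiguutsokug.
Attach voice causative -ka → shiguutsokugka.
Vowel harmony: no change.
Apply epenthesis: shiguutsokugka → shiguutasokugaka.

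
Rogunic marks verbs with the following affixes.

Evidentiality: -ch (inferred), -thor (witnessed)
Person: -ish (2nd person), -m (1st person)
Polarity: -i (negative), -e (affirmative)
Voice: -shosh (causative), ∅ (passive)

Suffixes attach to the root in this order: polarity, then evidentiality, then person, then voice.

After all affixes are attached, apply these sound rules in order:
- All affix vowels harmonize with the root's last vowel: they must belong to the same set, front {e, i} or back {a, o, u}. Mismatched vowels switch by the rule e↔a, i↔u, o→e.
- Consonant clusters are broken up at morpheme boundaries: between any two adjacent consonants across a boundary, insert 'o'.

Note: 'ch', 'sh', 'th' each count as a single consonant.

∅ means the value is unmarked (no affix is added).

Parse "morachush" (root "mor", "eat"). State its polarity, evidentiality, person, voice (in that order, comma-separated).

affirmative, inferred, 2nd person, passive

Segment: mor-e-ch-ish.
polarity: -e → affirmative.
evidentiality: -ch → inferred.
person: -ish → 2nd person.
voice: ∅ → passive.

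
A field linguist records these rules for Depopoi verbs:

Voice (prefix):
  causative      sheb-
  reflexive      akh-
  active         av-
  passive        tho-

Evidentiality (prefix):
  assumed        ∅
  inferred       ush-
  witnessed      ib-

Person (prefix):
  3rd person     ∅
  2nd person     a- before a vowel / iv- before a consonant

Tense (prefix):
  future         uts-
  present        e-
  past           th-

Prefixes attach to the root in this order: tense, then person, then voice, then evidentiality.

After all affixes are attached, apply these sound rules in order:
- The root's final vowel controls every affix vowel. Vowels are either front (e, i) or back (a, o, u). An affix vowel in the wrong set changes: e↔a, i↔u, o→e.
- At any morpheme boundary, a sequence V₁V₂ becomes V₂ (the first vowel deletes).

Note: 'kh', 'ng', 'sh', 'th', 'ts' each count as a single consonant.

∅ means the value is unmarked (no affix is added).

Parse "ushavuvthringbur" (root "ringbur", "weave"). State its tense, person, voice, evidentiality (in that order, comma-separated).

Segment: ush-av-iv-th-ringbur.
tense: th- → past.
person: a/iv- → 2nd person.
voice: av- → active.
evidentiality: ush- → inferred.

past, 2nd person, active, inferred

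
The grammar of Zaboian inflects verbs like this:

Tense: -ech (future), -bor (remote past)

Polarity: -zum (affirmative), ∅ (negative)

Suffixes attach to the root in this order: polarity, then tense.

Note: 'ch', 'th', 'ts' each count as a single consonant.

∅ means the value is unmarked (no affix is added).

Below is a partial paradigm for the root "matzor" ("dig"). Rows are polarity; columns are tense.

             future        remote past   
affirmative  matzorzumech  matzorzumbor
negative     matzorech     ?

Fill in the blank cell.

matzorbor

polarity = negative: zero marking, form stays matzor.
Attach tense remote past -bor → matzorbor.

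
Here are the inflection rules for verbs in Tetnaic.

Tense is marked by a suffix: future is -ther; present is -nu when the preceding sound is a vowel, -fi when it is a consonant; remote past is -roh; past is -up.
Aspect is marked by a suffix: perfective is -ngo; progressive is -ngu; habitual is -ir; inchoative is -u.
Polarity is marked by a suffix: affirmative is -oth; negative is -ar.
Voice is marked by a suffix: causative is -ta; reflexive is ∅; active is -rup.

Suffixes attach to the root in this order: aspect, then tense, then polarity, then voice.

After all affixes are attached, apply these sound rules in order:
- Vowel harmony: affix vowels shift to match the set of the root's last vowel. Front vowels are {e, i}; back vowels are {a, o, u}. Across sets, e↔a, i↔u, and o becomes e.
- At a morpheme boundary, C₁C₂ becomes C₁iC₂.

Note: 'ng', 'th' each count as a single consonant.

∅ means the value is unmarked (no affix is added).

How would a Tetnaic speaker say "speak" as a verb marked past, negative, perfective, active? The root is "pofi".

Attach aspect perfective -ngo → pofingo.
Attach tense past -up → pofingoup.
Attach polarity negative -ar → pofingoupar.
Attach voice active -rup → pofingouparrup.
Apply vowel harmony: pofingouparrup → pofingeiperrip.
Apply epenthesis: pofingeiperrip → pofingeiperirip.

pofingeiperirip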